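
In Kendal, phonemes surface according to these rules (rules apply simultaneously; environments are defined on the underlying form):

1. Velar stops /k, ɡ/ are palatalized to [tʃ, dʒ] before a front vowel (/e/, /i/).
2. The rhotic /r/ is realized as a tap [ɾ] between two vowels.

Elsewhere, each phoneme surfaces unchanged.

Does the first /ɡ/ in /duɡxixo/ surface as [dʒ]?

No

/ɡ/ (between /u/ and /x/): rule 1 targets it, but not before a front vowel → unchanged [ɡ].
The actual realization is [ɡ], not [dʒ].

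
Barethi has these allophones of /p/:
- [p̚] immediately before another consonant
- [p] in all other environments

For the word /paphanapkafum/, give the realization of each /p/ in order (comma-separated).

[p], [p̚], [p̚]

Occurrence 1 (position 1): no conditioning environment matches → elsewhere allophone [p].
Occurrence 2 (position 3): immediately before another consonant → [p̚].
Occurrence 3 (position 8): immediately before another consonant → [p̚].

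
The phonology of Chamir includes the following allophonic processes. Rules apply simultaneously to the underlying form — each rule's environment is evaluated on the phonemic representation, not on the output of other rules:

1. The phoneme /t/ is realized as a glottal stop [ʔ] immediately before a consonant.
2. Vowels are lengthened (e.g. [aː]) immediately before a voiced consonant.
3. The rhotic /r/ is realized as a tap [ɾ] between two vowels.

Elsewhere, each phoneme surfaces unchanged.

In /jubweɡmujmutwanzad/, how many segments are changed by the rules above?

6

Segments that undergo a rule: /u/ → [uː] (rule 2); /e/ → [eː] (rule 2); /u/ → [uː] (rule 2); /t/ → [ʔ] (rule 1); /a/ → [aː] (rule 2); /a/ → [aː] (rule 2).
All other segments surface unchanged.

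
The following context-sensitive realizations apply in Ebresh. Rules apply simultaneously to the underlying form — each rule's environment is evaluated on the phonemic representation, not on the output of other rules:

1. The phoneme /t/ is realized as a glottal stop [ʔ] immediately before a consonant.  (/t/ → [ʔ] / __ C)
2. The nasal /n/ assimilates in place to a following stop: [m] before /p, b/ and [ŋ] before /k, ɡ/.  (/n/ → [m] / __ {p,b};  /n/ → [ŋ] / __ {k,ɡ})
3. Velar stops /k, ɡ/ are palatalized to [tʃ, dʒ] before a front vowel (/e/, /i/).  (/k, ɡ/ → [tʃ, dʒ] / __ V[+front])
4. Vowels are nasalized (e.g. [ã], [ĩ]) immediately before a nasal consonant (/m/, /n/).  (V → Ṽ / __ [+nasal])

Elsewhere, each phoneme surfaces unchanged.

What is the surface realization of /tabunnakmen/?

[tabũnnakmẽn]

/t/ (word-initial): rule 1 targets it, but not immediately before a consonant → unchanged [t].
/a/ (between /t/ and /b/): rule 4 targets it, but not before a nasal consonant → unchanged [a].
/u/ (between /b/ and /n/) occurs before a nasal consonant → [ũ] by rule 4.
/n/ — between /u/ and /n/; rule 2 does not apply here → [n].
/n/ (between /n/ and /a/) fails the environment for rule 2, so it stays [n].
/a/ (between /n/ and /k/) fails the environment for rule 4, so it stays [a].
/k/ (between /a/ and /m/): rule 3 targets it, but not before a front vowel → unchanged [k].
/e/ (between /m/ and /n/) occurs before a nasal consonant → [ẽ] by rule 4.
/n/ — word-final; rule 2 does not apply here → [n].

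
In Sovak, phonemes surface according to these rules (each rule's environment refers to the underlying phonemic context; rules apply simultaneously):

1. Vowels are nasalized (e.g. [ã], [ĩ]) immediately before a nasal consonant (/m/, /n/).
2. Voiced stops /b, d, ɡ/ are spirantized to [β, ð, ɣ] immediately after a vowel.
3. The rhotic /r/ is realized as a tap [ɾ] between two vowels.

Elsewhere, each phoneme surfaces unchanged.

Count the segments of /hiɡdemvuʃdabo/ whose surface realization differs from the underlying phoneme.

Segments that undergo a rule: /ɡ/ → [ɣ] (rule 2); /e/ → [ẽ] (rule 1); /b/ → [β] (rule 2).
All other segments surface unchanged.

3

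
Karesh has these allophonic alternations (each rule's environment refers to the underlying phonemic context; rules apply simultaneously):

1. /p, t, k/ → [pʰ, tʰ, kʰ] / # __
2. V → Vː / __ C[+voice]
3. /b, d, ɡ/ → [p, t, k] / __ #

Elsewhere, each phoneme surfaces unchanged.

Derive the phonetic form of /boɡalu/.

/b/ — word-initial; rule 3 does not apply here → [b].
/o/ (between /b/ and /ɡ/) occurs before a voiced consonant → [oː] by rule 2.
/ɡ/ (between /o/ and /a/) fails the environment for rule 3, so it stays [ɡ].
/a/ (between /ɡ/ and /l/) occurs before a voiced consonant → [aː] by rule 2.
/l/ — not in any rule's target class → [l].
/u/ (word-final): rule 2 targets it, but not before a voiced consonant → unchanged [u].

[boːɡaːlu]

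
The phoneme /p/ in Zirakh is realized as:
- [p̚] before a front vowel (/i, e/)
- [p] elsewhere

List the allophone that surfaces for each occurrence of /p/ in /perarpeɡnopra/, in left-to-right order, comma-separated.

[p̚], [p̚], [p]

Occurrence 1 (position 1): before a front vowel (/i, e/) → [p̚].
Occurrence 2 (position 6): before a front vowel (/i, e/) → [p̚].
Occurrence 3 (position 11): no conditioning environment matches → elsewhere allophone [p].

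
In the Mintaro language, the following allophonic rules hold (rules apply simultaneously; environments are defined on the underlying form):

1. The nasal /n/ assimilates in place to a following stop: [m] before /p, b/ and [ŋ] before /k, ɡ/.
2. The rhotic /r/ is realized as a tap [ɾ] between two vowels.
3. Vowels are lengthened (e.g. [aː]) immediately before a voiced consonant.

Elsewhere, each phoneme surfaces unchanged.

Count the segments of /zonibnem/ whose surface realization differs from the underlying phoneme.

Segments that undergo a rule: /o/ → [oː] (rule 3); /i/ → [iː] (rule 3); /e/ → [eː] (rule 3).
All other segments surface unchanged.

3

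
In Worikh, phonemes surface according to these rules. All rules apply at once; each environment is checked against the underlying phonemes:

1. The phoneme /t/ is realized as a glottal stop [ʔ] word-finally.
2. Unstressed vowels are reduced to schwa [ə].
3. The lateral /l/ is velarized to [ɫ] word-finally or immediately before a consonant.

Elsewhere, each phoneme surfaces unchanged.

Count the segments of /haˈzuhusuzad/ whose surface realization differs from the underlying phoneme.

4

Segments that undergo a rule: /a/ → [ə] (rule 2); /u/ → [ə] (rule 2); /u/ → [ə] (rule 2); /a/ → [ə] (rule 2).
All other segments surface unchanged.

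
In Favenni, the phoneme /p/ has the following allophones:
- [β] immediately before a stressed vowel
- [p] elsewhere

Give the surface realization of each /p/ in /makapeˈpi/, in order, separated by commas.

[p], [β]

Occurrence 1 (position 5): no conditioning environment matches → elsewhere allophone [p].
Occurrence 2 (position 7): immediately before a stressed vowel → [β].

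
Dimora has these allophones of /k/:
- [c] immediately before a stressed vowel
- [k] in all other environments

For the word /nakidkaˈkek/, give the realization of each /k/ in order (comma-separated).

Occurrence 1 (position 3): no conditioning environment matches → elsewhere allophone [k].
Occurrence 2 (position 6): no conditioning environment matches → elsewhere allophone [k].
Occurrence 3 (position 8): immediately before a stressed vowel → [c].
Occurrence 4 (position 10): no conditioning environment matches → elsewhere allophone [k].

[k], [k], [c], [k]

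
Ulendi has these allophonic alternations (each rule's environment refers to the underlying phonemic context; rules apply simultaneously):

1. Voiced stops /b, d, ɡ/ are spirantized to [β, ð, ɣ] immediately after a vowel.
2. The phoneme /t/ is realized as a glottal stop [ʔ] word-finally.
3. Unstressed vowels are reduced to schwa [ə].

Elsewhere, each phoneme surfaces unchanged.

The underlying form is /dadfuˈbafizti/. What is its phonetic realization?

/d/ (word-initial) is in the target of rule 1 but the environment (immediately after a vowel) is not met → [d].
/a/ — between /d/ and /d/, in an unstressed syllable — surfaces as [ə] (rule 3).
/d/ — between /a/ and /f/, immediately after a vowel — surfaces as [ð] (rule 1).
/u/ (between /f/ and /b/): in an unstressed syllable, so rule 3 applies → [ə].
/b/ meets the environment for rule 1 (immediately after a vowel) → [β].
/a/ (between /b/ and /f/) is in the target of rule 3 but the environment (in an unstressed syllable) is not met → [a].
Rule 3 applies to /i/ (between /f/ and /z/: in an unstressed syllable) → [ə].
/t/ — between /z/ and /i/; rule 2 does not apply here → [t].
/i/ (word-final): in an unstressed syllable, so rule 3 applies → [ə].

[dəðfəˈβafəztə]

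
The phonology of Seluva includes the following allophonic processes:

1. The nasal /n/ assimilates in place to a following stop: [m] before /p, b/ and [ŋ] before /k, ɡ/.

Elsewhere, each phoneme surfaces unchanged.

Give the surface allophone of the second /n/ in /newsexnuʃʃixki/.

[n]

/n/ (between /x/ and /u/) is in the target of rule 1 but the environment (before a labial or velar stop) is not met → [n].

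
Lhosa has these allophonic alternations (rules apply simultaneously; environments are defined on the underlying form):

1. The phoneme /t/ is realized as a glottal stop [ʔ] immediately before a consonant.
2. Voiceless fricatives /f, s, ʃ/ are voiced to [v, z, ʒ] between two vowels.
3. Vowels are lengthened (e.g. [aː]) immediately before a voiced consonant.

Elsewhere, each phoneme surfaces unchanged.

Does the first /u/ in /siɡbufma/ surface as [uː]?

/u/ — between /b/ and /f/; rule 3 does not apply here → [u].
The actual realization is [u], not [uː].

No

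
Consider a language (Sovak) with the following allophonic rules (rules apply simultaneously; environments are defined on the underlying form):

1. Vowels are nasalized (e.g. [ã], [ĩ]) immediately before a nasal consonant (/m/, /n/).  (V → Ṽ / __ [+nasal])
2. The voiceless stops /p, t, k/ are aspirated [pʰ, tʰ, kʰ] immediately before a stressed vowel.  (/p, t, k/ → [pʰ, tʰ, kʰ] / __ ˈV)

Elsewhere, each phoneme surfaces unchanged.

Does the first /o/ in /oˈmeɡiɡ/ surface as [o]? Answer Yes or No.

No

Rule 1 applies to /o/ (word-initial: before a nasal consonant) → [õ].
The actual realization is [õ], not [o].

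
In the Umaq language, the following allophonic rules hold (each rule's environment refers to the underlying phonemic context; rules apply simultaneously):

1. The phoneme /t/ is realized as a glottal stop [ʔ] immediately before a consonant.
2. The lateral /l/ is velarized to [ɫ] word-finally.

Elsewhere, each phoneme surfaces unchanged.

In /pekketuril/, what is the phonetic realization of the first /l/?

/l/ — word-final, word-finally — surfaces as [ɫ] (rule 2).

[ɫ]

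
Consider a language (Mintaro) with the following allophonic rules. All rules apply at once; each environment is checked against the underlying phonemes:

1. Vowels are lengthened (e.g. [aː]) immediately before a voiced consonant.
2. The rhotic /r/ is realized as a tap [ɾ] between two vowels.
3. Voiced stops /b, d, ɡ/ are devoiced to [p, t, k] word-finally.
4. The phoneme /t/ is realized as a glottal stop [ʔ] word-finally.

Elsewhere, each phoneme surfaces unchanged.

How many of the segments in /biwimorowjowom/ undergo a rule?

Segments that undergo a rule: /i/ → [iː] (rule 1); /i/ → [iː] (rule 1); /o/ → [oː] (rule 1); /r/ → [ɾ] (rule 2); /o/ → [oː] (rule 1); /o/ → [oː] (rule 1); /o/ → [oː] (rule 1).
All other segments surface unchanged.

7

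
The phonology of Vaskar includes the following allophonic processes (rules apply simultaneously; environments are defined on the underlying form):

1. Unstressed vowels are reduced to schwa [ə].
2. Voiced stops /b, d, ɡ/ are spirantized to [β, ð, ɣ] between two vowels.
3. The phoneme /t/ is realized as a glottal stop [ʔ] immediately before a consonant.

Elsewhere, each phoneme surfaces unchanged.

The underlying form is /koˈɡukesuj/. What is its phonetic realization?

/o/ meets the environment for rule 1 (in an unstressed syllable) → [ə].
/ɡ/ (between /o/ and /u/) occurs between two vowels → [ɣ] by rule 2.
/u/ (between /ɡ/ and /k/) is in the target of rule 1 but the environment (in an unstressed syllable) is not met → [u].
Rule 1 applies to /e/ (between /k/ and /s/: in an unstressed syllable) → [ə].
/u/ meets the environment for rule 1 (in an unstressed syllable) → [ə].

[kəˈɣukəsəj]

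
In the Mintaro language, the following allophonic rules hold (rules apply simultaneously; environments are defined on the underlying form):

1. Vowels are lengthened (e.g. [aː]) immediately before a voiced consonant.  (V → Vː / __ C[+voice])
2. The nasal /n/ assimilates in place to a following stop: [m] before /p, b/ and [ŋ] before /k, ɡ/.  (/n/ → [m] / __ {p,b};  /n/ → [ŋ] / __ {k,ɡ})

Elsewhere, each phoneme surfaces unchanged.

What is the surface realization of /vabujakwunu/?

/v/ (word-initial) is unaffected → [v].
/a/ (between /v/ and /b/) occurs before a voiced consonant → [aː] by rule 1.
/b/ — not in any rule's target class → [b].
/u/ (between /b/ and /j/): before a voiced consonant, so rule 1 applies → [uː].
/j/ (between /u/ and /a/) is unaffected → [j].
/a/ (between /j/ and /k/) fails the environment for rule 1, so it stays [a].
/k/ — not in any rule's target class → [k].
/w/ (between /k/ and /u/): no rule targets it → [w].
/u/ meets the environment for rule 1 (before a voiced consonant) → [uː].
/n/ (between /u/ and /u/) is in the target of rule 2 but the environment (before a labial or velar stop) is not met → [n].
/u/ — word-final; rule 1 does not apply here → [u].

[vaːbuːjakwuːnu]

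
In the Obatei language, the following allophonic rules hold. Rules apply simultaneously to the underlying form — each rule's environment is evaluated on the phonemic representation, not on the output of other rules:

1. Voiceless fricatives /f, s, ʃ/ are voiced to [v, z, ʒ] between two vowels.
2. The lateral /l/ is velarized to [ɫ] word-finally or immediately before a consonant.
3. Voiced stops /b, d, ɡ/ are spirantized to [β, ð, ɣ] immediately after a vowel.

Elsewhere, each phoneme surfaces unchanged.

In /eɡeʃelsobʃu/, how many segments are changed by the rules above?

4

Segments that undergo a rule: /ɡ/ → [ɣ] (rule 3); /ʃ/ → [ʒ] (rule 1); /l/ → [ɫ] (rule 2); /b/ → [β] (rule 3).
All other segments surface unchanged.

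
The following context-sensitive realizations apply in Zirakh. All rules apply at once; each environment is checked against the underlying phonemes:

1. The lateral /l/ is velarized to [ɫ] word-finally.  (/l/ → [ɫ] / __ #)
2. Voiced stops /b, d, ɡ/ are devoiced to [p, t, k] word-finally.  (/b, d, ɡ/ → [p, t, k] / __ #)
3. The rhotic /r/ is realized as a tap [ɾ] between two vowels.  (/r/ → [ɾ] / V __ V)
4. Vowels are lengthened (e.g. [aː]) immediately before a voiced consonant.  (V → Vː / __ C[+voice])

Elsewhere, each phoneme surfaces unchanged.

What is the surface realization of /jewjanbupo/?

[jeːwjaːnbupo]

/j/ (word-initial): no rule targets it → [j].
Rule 4 applies to /e/ (between /j/ and /w/: before a voiced consonant) → [eː].
/w/ (between /e/ and /j/): no rule targets it → [w].
/j/ — not in any rule's target class → [j].
/a/ (between /j/ and /n/) occurs before a voiced consonant → [aː] by rule 4.
/n/ stays [n].
/b/ — between /n/ and /u/; rule 2 does not apply here → [b].
/u/ (between /b/ and /p/) is in the target of rule 4 but the environment (before a voiced consonant) is not met → [u].
/p/ (between /u/ and /o/) is unaffected → [p].
/o/ (word-final) fails the environment for rule 4, so it stays [o].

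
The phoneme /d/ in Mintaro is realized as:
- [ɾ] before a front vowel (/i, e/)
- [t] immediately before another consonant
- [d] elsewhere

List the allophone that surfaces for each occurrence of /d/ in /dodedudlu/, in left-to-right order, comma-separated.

Occurrence 1 (position 1): no conditioning environment matches → elsewhere allophone [d].
Occurrence 2 (position 3): before a front vowel (/i, e/) → [ɾ].
Occurrence 3 (position 5): no conditioning environment matches → elsewhere allophone [d].
Occurrence 4 (position 7): immediately before another consonant → [t].

[d], [ɾ], [d], [t]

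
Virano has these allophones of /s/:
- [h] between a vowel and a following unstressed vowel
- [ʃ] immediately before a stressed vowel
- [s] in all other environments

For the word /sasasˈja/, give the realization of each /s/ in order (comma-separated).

[s], [h], [s]

Occurrence 1 (position 1): no conditioning environment matches → elsewhere allophone [s].
Occurrence 2 (position 3): between a vowel and a following unstressed vowel → [h].
Occurrence 3 (position 5): no conditioning environment matches → elsewhere allophone [s].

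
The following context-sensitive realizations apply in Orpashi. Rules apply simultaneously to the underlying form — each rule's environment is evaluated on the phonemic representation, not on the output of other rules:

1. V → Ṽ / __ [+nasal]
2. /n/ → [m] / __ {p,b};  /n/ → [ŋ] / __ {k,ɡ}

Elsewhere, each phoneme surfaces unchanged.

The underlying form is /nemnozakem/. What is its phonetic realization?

/n/ (word-initial) is in the target of rule 2 but the environment (before a labial or velar stop) is not met → [n].
Rule 1 applies to /e/ (between /n/ and /m/: before a nasal consonant) → [ẽ].
/m/ (between /e/ and /n/) is unaffected → [m].
/n/ — between /m/ and /o/; rule 2 does not apply here → [n].
/o/ (between /n/ and /z/) fails the environment for rule 1, so it stays [o].
/z/ — not in any rule's target class → [z].
/a/ (between /z/ and /k/) is in the target of rule 1 but the environment (before a nasal consonant) is not met → [a].
/k/ (between /a/ and /e/) is unaffected → [k].
/e/ (between /k/ and /m/) occurs before a nasal consonant → [ẽ] by rule 1.
/m/ stays [m].

[nẽmnozakẽm]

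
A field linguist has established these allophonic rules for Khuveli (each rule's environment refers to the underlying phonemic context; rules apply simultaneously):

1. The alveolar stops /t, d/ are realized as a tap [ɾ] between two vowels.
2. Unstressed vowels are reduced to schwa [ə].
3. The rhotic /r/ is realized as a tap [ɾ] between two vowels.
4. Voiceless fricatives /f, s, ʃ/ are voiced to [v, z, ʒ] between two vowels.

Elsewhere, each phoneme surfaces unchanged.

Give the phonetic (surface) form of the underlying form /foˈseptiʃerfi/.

[fəˈzeptəʒərfə]

/f/ (word-initial) fails the environment for rule 4, so it stays [f].
/o/ (between /f/ and /s/) occurs in an unstressed syllable → [ə] by rule 2.
Rule 4 applies to /s/ (between /o/ and /e/: between two vowels) → [z].
/e/ (between /s/ and /p/) is in the target of rule 2 but the environment (in an unstressed syllable) is not met → [e].
/p/ (between /e/ and /t/): no rule targets it → [p].
/t/ (between /p/ and /i/) is in the target of rule 1 but the environment (between two vowels) is not met → [t].
/i/ (between /t/ and /ʃ/) occurs in an unstressed syllable → [ə] by rule 2.
/ʃ/ (between /i/ and /e/) occurs between two vowels → [ʒ] by rule 4.
/e/ (between /ʃ/ and /r/): in an unstressed syllable, so rule 2 applies → [ə].
/r/ (between /e/ and /f/): rule 3 targets it, but not between two vowels → unchanged [r].
/f/ (between /r/ and /i/) fails the environment for rule 4, so it stays [f].
/i/ — word-final, in an unstressed syllable — surfaces as [ə] (rule 2).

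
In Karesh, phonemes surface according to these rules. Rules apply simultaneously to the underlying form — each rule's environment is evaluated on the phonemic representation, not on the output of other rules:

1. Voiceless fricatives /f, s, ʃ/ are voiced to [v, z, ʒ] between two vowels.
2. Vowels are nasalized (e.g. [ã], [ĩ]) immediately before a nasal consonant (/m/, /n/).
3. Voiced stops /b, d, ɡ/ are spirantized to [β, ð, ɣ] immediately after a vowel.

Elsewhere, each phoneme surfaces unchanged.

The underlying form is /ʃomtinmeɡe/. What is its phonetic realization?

/ʃ/ (word-initial) fails the environment for rule 1, so it stays [ʃ].
Rule 2 applies to /o/ (between /ʃ/ and /m/: before a nasal consonant) → [õ].
/m/ (between /o/ and /t/): no rule targets it → [m].
/t/ stays [t].
/i/ (between /t/ and /n/): before a nasal consonant, so rule 2 applies → [ĩ].
/n/ (between /i/ and /m/) is unaffected → [n].
/m/ — not in any rule's target class → [m].
/e/ (between /m/ and /ɡ/) is in the target of rule 2 but the environment (before a nasal consonant) is not met → [e].
/ɡ/ meets the environment for rule 3 (immediately after a vowel) → [ɣ].
/e/ (word-final) fails the environment for rule 2, so it stays [e].

[ʃõmtĩnmeɣe]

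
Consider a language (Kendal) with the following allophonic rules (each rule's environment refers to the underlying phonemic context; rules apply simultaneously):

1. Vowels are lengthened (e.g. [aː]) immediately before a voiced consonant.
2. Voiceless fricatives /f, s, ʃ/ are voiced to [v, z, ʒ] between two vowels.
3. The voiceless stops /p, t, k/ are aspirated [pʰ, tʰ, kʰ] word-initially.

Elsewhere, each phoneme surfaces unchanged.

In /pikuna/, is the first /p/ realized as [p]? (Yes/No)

No

/p/ (word-initial): word-initially, so rule 3 applies → [pʰ].
The actual realization is [pʰ], not [p].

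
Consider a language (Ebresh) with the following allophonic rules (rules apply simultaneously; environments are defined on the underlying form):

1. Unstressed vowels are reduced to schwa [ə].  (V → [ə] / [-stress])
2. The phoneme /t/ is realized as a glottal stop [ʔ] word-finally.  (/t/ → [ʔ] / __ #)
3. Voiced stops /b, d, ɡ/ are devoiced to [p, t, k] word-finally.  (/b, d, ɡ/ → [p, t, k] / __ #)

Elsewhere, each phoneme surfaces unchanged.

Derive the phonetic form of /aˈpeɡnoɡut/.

[əˈpeɡnəɡəʔ]

/a/ (word-initial) occurs in an unstressed syllable → [ə] by rule 1.
/p/ (between /a/ and /e/) is unaffected → [p].
/e/ (between /p/ and /ɡ/) is in the target of rule 1 but the environment (in an unstressed syllable) is not met → [e].
/ɡ/ (between /e/ and /n/): rule 3 targets it, but not word-finally → unchanged [ɡ].
/n/ — not in any rule's target class → [n].
/o/ (between /n/ and /ɡ/): in an unstressed syllable, so rule 1 applies → [ə].
/ɡ/ (between /o/ and /u/) is in the target of rule 3 but the environment (word-finally) is not met → [ɡ].
/u/ — between /ɡ/ and /t/, in an unstressed syllable — surfaces as [ə] (rule 1).
/t/ — word-final, word-finally — surfaces as [ʔ] (rule 2).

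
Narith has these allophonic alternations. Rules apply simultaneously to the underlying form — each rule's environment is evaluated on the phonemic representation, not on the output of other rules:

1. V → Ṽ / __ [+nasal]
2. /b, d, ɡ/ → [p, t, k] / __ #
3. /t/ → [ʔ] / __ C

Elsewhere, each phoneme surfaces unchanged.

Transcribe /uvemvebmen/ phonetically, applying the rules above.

[uvẽmvebmẽn]

/u/ (word-initial) fails the environment for rule 1, so it stays [u].
/e/ meets the environment for rule 1 (before a nasal consonant) → [ẽ].
/e/ (between /v/ and /b/) is in the target of rule 1 but the environment (before a nasal consonant) is not met → [e].
/b/ — between /e/ and /m/; rule 2 does not apply here → [b].
/e/ (between /m/ and /n/): before a nasal consonant, so rule 1 applies → [ẽ].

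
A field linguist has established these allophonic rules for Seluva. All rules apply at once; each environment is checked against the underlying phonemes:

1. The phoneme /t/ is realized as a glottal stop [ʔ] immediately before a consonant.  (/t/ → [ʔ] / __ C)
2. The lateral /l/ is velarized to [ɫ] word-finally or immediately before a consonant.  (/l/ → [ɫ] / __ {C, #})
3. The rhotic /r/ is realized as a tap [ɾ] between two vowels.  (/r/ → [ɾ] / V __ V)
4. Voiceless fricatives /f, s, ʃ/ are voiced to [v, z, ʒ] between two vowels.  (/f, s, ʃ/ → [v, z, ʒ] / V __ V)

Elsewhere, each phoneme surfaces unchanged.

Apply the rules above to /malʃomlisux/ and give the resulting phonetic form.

[maɫʃomlizux]

/m/ (word-initial) is unaffected → [m].
/a/ stays [a].
Rule 2 applies to /l/ (between /a/ and /ʃ/: word-finally or immediately before a consonant) → [ɫ].
/ʃ/ (between /l/ and /o/) is in the target of rule 4 but the environment (between two vowels) is not met → [ʃ].
/o/ (between /ʃ/ and /m/) is unaffected → [o].
/m/ (between /o/ and /l/): no rule targets it → [m].
/l/ (between /m/ and /i/) is in the target of rule 2 but the environment (word-finally or immediately before a consonant) is not met → [l].
/i/ (between /l/ and /s/): no rule targets it → [i].
Rule 4 applies to /s/ (between /i/ and /u/: between two vowels) → [z].
/u/ (between /s/ and /x/): no rule targets it → [u].
/x/ (word-final): no rule targets it → [x].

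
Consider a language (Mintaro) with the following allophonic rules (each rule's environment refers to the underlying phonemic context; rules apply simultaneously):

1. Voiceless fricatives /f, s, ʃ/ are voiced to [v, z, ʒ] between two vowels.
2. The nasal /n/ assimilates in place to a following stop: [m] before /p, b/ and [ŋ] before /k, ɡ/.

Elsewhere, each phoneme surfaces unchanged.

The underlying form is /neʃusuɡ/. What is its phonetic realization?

/n/ (word-initial) is in the target of rule 2 but the environment (before a labial or velar stop) is not met → [n].
/ʃ/ (between /e/ and /u/) occurs between two vowels → [ʒ] by rule 1.
/s/ — between /u/ and /u/, between two vowels — surfaces as [z] (rule 1).

[neʒuzuɡ]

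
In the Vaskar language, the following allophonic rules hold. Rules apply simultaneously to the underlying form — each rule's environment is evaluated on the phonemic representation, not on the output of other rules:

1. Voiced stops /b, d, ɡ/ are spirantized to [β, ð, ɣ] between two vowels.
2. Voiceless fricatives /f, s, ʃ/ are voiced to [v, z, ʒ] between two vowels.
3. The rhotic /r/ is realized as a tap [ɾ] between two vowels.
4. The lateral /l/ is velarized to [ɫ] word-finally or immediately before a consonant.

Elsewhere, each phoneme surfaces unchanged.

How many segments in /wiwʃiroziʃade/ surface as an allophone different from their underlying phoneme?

3

Segments that undergo a rule: /r/ → [ɾ] (rule 3); /ʃ/ → [ʒ] (rule 2); /d/ → [ð] (rule 1).
All other segments surface unchanged.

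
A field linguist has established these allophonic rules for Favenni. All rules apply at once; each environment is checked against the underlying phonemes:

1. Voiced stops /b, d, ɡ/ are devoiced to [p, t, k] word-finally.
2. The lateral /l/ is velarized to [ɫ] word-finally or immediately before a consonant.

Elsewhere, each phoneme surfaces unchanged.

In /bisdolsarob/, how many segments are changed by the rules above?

Segments that undergo a rule: /l/ → [ɫ] (rule 2); /b/ → [p] (rule 1).
All other segments surface unchanged.

2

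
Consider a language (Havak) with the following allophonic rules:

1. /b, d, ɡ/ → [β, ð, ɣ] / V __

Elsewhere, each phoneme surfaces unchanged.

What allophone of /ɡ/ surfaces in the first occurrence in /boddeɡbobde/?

[ɣ]

Rule 1 applies to /ɡ/ (between /e/ and /b/: immediately after a vowel) → [ɣ].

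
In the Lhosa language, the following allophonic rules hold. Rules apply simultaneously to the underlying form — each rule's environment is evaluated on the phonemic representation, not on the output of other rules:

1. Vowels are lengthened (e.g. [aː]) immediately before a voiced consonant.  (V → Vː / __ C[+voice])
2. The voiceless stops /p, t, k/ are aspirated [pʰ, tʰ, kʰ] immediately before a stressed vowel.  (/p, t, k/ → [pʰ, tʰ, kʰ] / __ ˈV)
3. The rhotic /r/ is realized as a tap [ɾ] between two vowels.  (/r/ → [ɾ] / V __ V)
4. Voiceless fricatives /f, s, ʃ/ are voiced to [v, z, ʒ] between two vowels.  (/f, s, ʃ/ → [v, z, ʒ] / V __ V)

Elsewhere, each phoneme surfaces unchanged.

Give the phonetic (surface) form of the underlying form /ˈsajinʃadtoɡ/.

/s/ — word-initial; rule 4 does not apply here → [s].
/a/ (between /s/ and /j/) occurs before a voiced consonant → [aː] by rule 1.
/j/ (between /a/ and /i/) is unaffected → [j].
/i/ (between /j/ and /n/) occurs before a voiced consonant → [iː] by rule 1.
/n/ — not in any rule's target class → [n].
/ʃ/ (between /n/ and /a/) fails the environment for rule 4, so it stays [ʃ].
/a/ (between /ʃ/ and /d/): before a voiced consonant, so rule 1 applies → [aː].
/d/ stays [d].
/t/ (between /d/ and /o/): rule 2 targets it, but not immediately before a stressed vowel → unchanged [t].
/o/ meets the environment for rule 1 (before a voiced consonant) → [oː].
/ɡ/ — not in any rule's target class → [ɡ].

[ˈsaːjiːnʃaːdtoːɡ]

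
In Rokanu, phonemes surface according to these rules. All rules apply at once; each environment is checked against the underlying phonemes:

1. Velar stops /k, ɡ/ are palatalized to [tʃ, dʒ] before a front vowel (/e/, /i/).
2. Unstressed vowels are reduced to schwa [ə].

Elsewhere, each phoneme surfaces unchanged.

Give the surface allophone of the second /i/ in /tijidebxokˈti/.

[ə]

/i/ (between /j/ and /d/): in an unstressed syllable, so rule 2 applies → [ə].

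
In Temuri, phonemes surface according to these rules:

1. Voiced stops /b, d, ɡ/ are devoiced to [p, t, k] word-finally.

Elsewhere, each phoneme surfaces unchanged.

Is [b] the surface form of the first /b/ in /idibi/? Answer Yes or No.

/b/ (between /i/ and /i/) is in the target of rule 1 but the environment (word-finally) is not met → [b].
The actual realization is [b], which matches [b].

Yes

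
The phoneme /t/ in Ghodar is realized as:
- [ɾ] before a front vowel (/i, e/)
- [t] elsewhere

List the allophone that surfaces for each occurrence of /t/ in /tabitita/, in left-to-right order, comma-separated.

Occurrence 1 (position 1): no conditioning environment matches → elsewhere allophone [t].
Occurrence 2 (position 5): before a front vowel (/i, e/) → [ɾ].
Occurrence 3 (position 7): no conditioning environment matches → elsewhere allophone [t].

[t], [ɾ], [t]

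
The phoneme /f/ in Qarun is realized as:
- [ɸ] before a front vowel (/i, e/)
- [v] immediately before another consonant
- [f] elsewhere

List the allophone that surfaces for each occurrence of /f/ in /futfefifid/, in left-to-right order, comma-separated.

Occurrence 1 (position 1): no conditioning environment matches → elsewhere allophone [f].
Occurrence 2 (position 4): before a front vowel (/i, e/) → [ɸ].
Occurrence 3 (position 6): before a front vowel (/i, e/) → [ɸ].
Occurrence 4 (position 8): before a front vowel (/i, e/) → [ɸ].

[f], [ɸ], [ɸ], [ɸ]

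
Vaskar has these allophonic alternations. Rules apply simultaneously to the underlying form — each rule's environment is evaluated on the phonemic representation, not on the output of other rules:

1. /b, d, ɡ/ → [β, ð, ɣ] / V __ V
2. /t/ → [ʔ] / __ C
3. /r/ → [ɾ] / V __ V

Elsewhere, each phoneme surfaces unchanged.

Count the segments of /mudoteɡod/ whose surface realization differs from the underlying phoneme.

Segments that undergo a rule: /d/ → [ð] (rule 1); /ɡ/ → [ɣ] (rule 1).
All other segments surface unchanged.

2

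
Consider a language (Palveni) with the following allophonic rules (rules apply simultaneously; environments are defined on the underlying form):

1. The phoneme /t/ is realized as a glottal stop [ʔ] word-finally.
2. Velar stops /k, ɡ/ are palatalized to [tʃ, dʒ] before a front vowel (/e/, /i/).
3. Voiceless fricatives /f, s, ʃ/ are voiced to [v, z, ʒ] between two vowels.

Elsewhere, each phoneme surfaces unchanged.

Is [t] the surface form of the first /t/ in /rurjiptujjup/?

Yes

/t/ (between /p/ and /u/) is in the target of rule 1 but the environment (word-finally) is not met → [t].
The actual realization is [t], which matches [t].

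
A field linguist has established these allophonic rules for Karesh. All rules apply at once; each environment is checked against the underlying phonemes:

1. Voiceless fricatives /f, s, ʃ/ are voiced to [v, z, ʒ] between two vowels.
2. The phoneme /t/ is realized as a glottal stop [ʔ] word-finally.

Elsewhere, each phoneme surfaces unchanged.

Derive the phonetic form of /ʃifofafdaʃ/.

[ʃivovafdaʃ]

/ʃ/ — word-initial; rule 1 does not apply here → [ʃ].
/i/ (between /ʃ/ and /f/) is unaffected → [i].
/f/ — between /i/ and /o/, between two vowels — surfaces as [v] (rule 1).
/o/ (between /f/ and /f/) is unaffected → [o].
/f/ — between /o/ and /a/, between two vowels — surfaces as [v] (rule 1).
/a/ (between /f/ and /f/): no rule targets it → [a].
/f/ (between /a/ and /d/) fails the environment for rule 1, so it stays [f].
/d/ (between /f/ and /a/) is unaffected → [d].
/a/ stays [a].
/ʃ/ — word-final; rule 1 does not apply here → [ʃ].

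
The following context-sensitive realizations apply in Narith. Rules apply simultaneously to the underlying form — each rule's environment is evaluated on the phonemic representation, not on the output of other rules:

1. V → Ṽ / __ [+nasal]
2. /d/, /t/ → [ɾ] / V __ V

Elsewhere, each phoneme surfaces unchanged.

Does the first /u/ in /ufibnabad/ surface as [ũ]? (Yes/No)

No

/u/ (word-initial): rule 1 targets it, but not before a nasal consonant → unchanged [u].
The actual realization is [u], not [ũ].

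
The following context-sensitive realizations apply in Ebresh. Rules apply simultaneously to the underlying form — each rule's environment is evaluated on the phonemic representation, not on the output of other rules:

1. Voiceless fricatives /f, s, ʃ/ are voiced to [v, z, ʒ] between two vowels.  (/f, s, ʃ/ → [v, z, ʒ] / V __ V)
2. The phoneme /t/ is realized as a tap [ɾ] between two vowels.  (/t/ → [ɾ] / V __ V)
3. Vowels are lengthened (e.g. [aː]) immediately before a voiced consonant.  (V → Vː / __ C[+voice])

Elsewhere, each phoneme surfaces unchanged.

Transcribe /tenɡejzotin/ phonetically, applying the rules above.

/t/ (word-initial): rule 2 targets it, but not between two vowels → unchanged [t].
/e/ — between /t/ and /n/, before a voiced consonant — surfaces as [eː] (rule 3).
/n/ — not in any rule's target class → [n].
/ɡ/ — not in any rule's target class → [ɡ].
/e/ (between /ɡ/ and /j/): before a voiced consonant, so rule 3 applies → [eː].
/j/ stays [j].
/z/ — not in any rule's target class → [z].
/o/ — between /z/ and /t/; rule 3 does not apply here → [o].
/t/ (between /o/ and /i/) occurs between two vowels → [ɾ] by rule 2.
Rule 3 applies to /i/ (between /t/ and /n/: before a voiced consonant) → [iː].
/n/ stays [n].

[teːnɡeːjzoɾiːn]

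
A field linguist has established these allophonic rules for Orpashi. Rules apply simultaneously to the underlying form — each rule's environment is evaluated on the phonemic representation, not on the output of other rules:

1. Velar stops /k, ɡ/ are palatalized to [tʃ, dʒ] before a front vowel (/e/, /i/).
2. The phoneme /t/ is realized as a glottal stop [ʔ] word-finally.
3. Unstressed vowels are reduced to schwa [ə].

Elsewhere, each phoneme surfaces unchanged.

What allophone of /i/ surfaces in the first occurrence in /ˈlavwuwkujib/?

/i/ (between /j/ and /b/) occurs in an unstressed syllable → [ə] by rule 3.

[ə]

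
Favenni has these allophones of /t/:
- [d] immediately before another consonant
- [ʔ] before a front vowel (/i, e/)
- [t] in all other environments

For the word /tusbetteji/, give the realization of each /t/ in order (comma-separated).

Occurrence 1 (position 1): no conditioning environment matches → elsewhere allophone [t].
Occurrence 2 (position 6): immediately before another consonant → [d].
Occurrence 3 (position 7): before a front vowel (/i, e/) → [ʔ].

[t], [d], [ʔ]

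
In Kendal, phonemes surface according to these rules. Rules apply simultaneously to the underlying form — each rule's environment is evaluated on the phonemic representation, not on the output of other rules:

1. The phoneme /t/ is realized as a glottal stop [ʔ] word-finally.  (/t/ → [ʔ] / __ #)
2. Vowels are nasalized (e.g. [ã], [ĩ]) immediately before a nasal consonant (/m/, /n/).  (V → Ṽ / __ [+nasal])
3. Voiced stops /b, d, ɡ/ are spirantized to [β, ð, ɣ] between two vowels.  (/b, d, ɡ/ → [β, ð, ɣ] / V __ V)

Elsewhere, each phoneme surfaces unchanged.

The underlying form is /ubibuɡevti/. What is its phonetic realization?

/u/ (word-initial): rule 2 targets it, but not before a nasal consonant → unchanged [u].
/b/ meets the environment for rule 3 (between two vowels) → [β].
/i/ (between /b/ and /b/) is in the target of rule 2 but the environment (before a nasal consonant) is not met → [i].
/b/ meets the environment for rule 3 (between two vowels) → [β].
/u/ (between /b/ and /ɡ/): rule 2 targets it, but not before a nasal consonant → unchanged [u].
/ɡ/ (between /u/ and /e/): between two vowels, so rule 3 applies → [ɣ].
/e/ (between /ɡ/ and /v/) is in the target of rule 2 but the environment (before a nasal consonant) is not met → [e].
/v/ stays [v].
/t/ (between /v/ and /i/): rule 1 targets it, but not word-finally → unchanged [t].
/i/ (word-final) fails the environment for rule 2, so it stays [i].

[uβiβuɣevti]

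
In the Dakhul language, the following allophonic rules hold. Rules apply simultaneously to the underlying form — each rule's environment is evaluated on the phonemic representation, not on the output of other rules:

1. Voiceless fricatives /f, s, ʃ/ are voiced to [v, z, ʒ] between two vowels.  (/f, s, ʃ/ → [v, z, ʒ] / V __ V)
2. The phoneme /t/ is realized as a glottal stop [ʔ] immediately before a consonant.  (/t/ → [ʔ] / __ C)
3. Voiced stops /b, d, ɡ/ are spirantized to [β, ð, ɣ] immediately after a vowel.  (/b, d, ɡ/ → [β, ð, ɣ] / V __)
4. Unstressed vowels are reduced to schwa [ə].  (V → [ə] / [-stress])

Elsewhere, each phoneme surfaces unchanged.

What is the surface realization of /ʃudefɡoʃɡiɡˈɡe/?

/ʃ/ (word-initial): rule 1 targets it, but not between two vowels → unchanged [ʃ].
/u/ (between /ʃ/ and /d/) occurs in an unstressed syllable → [ə] by rule 4.
/d/ (between /u/ and /e/): immediately after a vowel, so rule 3 applies → [ð].
/e/ meets the environment for rule 4 (in an unstressed syllable) → [ə].
/f/ (between /e/ and /ɡ/): rule 1 targets it, but not between two vowels → unchanged [f].
/ɡ/ (between /f/ and /o/): rule 3 targets it, but not immediately after a vowel → unchanged [ɡ].
Rule 4 applies to /o/ (between /ɡ/ and /ʃ/: in an unstressed syllable) → [ə].
/ʃ/ (between /o/ and /ɡ/) is in the target of rule 1 but the environment (between two vowels) is not met → [ʃ].
/ɡ/ (between /ʃ/ and /i/) fails the environment for rule 3, so it stays [ɡ].
/i/ (between /ɡ/ and /ɡ/) occurs in an unstressed syllable → [ə] by rule 4.
/ɡ/ (between /i/ and /ɡ/): immediately after a vowel, so rule 3 applies → [ɣ].
/ɡ/ (between /ɡ/ and /e/) fails the environment for rule 3, so it stays [ɡ].
/e/ (word-final) is in the target of rule 4 but the environment (in an unstressed syllable) is not met → [e].

[ʃəðəfɡəʃɡəɣˈɡe]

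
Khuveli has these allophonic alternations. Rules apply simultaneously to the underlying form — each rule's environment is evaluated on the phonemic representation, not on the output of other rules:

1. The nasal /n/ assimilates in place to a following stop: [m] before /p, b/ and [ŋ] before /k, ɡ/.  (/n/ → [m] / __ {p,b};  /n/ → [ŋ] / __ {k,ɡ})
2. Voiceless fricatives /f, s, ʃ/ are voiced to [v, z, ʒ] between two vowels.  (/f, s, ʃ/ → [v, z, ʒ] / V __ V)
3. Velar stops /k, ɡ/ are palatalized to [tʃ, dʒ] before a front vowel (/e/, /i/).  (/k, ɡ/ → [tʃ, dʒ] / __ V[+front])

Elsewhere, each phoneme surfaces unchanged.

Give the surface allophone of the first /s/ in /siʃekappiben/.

/s/ (word-initial) is in the target of rule 2 but the environment (between two vowels) is not met → [s].

[s]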